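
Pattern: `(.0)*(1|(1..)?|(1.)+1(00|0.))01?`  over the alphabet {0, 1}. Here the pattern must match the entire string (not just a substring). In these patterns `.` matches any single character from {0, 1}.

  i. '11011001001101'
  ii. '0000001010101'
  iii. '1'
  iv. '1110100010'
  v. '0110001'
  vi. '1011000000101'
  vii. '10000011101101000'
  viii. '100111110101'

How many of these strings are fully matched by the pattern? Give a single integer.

i → no match
ii → match
iii → no match
iv → no match
v → no match
vi → no match
vii → no match
viii → no match
Total matched: 1

1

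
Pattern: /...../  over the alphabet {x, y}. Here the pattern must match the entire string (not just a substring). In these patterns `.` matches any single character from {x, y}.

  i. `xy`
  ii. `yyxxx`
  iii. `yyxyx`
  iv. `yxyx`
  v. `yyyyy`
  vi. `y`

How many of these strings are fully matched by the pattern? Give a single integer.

i. `xy` → no match
ii. `yyxxx` → match
iii. `yyxyx` → match
iv. `yxyx` → no match
v. `yyyyy` → match
vi. `y` → no match
Total matched: 3

3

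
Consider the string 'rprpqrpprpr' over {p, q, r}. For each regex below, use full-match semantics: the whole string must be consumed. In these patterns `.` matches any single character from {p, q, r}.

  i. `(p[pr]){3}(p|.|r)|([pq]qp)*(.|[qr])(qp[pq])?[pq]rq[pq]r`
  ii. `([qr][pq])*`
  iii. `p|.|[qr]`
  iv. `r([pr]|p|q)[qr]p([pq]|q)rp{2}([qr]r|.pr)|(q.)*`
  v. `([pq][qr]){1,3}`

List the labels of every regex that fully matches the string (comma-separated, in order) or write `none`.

iv

i → no match
ii → no match
iii → no match
iv → match
v → no match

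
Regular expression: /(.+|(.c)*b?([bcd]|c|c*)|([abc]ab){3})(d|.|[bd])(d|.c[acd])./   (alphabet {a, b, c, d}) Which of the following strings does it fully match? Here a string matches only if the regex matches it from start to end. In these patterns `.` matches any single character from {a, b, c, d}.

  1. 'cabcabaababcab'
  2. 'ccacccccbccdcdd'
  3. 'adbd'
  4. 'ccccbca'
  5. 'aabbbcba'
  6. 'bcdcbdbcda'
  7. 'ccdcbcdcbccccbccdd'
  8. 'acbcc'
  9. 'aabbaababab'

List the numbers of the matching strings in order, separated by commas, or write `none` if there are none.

1, 2, 6, 7

1 → match
2 → match
3. 'adbd' → no match
4. 'ccccbca' → no match
5. 'aabbbcba' → no match
6. 'bcdcbdbcda' → match
7 → match
8. 'acbcc' → no match
9. 'aabbaababab' → no match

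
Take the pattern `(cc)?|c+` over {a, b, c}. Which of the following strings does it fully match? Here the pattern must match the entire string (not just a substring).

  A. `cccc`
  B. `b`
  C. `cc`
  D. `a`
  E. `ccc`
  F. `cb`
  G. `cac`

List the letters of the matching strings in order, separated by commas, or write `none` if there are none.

A, C, E

A → match
B → no match
C → match
D → no match
E → match
F → no match
G → no match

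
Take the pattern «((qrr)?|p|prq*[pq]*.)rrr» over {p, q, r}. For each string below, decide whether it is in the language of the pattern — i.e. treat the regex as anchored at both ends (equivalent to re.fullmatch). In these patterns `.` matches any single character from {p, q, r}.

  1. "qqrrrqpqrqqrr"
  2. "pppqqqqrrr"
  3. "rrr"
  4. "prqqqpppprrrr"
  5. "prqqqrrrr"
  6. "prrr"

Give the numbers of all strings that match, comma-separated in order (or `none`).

3, 4, 5, 6

1 → no match — must end with "rrr"
2. "pppqqqqrrr" → no match
3. "rrr" → match
4 → match
5. "prqqqrrrr" → match
6. "prrr" → match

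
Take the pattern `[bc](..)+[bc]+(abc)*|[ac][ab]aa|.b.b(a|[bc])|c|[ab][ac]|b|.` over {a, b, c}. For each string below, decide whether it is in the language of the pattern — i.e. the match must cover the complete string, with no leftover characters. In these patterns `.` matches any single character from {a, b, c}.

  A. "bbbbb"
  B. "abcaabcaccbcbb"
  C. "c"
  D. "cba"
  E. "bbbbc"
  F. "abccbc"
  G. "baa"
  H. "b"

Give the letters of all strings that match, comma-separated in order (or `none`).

A, C, E, H

A → match
B → no match
C → match
D → no match
E → match
F → no match
G → no match
H → match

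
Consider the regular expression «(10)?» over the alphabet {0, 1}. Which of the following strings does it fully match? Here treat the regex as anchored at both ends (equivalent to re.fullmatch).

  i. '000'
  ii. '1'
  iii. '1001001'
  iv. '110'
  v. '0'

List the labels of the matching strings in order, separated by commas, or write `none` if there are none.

i → no match
ii → no match
iii → no match
iv → no match
v → no match

none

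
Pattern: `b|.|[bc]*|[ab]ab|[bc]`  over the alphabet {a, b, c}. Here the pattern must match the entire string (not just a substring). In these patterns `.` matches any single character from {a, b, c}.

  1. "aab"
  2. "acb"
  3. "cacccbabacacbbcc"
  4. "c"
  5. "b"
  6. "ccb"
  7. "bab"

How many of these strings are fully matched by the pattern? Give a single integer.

5

1 → match
2 → no match
3 → no match
4 → match
5 → match
6 → match
7 → match
Total matched: 5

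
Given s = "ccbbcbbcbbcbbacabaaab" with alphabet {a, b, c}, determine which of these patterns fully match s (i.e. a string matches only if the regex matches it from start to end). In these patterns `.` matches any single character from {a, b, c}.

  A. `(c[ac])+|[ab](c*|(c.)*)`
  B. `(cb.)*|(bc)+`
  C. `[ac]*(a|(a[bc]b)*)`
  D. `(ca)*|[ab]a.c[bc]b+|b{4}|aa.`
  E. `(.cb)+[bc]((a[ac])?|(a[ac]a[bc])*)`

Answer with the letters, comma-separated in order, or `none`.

E

A → no match
B → no match
C → no match
D → no match
E → match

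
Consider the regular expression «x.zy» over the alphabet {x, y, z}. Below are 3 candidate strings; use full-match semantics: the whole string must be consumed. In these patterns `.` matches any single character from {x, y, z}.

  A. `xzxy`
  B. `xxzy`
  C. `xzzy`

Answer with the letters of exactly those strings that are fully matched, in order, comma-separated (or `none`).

A → no match — must end with `zy`
B → match
C → match

B, C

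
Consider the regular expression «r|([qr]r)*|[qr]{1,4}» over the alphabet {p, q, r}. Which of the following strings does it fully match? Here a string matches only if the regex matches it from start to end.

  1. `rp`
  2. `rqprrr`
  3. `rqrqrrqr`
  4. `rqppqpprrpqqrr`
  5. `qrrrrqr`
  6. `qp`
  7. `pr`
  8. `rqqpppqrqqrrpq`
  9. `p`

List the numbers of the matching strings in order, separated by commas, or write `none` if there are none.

1 → no match
2 → no match
3 → no match
4 → no match
5 → no match
6 → no match
7 → no match
8 → no match
9 → no match

none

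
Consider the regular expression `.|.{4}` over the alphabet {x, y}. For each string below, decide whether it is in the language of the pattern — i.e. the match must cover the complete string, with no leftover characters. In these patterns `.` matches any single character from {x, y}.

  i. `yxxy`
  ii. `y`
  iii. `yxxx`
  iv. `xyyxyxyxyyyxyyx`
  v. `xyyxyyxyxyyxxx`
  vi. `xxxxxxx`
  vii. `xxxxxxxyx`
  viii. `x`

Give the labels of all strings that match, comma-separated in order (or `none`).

i, ii, iii, viii

i → match
ii → match
iii → match
iv → no match
v → no match
vi → no match
vii → no match
viii → match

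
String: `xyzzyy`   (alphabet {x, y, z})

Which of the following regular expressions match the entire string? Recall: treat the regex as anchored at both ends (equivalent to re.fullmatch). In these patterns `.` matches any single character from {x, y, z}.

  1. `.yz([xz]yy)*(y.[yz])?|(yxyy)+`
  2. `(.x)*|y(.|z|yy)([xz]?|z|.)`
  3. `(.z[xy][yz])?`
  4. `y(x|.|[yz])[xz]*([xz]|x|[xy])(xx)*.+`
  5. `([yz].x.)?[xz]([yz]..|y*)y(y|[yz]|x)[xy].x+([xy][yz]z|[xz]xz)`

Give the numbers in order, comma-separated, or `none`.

1 → match
2 → no match
3 → no match
4 → no match — must start with `y`
5 → no match

1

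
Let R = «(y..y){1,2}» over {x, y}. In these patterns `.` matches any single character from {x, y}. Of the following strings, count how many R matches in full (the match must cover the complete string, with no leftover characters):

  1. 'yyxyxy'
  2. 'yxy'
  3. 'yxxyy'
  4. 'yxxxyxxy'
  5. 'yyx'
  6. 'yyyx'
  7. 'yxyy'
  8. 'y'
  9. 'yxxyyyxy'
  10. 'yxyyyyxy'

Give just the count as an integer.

3

1 → no match
2 → no match
3 → no match
4 → no match
5 → no match — must end with 'y'
6 → no match — must end with 'y'
7 → match
8 → no match
9 → match
10 → match
Total matched: 3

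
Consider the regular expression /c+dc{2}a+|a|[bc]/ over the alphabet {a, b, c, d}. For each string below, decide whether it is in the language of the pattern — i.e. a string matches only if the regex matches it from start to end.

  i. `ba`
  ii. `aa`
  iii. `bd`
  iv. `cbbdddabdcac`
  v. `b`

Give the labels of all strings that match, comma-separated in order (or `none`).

v

i. `ba` → no match
ii. `aa` → no match
iii. `bd` → no match
iv. `cbbdddabdcac` → no match
v. `b` → match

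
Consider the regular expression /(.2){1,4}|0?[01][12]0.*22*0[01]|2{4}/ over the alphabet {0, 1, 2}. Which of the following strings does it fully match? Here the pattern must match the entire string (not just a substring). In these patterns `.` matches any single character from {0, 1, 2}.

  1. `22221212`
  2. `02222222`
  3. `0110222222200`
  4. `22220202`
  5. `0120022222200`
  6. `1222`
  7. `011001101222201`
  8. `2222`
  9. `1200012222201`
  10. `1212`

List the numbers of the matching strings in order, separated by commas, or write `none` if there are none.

1 → match
2 → match
3 → match
4 → match
5 → match
6 → match
7 → match
8 → match
9 → match
10 → match

1, 2, 3, 4, 5, 6, 7, 8, 9, 10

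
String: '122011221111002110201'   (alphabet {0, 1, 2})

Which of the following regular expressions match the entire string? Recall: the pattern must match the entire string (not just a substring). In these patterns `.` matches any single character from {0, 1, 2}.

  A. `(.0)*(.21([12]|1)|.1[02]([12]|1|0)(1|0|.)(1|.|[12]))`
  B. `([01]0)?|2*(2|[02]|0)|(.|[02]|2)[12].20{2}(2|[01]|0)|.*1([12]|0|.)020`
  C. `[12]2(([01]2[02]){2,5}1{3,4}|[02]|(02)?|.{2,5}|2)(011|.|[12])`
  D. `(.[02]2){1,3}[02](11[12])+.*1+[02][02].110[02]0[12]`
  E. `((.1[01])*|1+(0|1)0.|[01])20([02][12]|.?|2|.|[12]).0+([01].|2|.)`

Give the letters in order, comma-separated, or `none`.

D

A → no match
B → no match
C → no match
D → match
E → no match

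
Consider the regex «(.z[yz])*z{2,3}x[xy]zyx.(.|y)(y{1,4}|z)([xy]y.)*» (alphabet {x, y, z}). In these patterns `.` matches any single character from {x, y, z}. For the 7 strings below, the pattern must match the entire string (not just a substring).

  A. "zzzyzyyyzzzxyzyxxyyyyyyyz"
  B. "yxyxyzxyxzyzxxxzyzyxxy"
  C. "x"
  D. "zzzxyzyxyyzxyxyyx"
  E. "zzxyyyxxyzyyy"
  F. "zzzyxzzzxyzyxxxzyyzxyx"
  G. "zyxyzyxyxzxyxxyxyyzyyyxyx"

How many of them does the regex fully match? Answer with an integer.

A → no match
B → no match
C → no match
D → match
E → no match
F → no match
G → no match
Total matched: 1

1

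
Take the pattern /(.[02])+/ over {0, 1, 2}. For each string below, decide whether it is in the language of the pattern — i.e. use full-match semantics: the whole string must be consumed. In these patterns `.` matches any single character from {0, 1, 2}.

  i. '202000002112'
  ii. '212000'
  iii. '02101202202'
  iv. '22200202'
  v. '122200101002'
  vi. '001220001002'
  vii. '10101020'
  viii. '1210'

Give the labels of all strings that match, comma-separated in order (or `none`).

iv, v, vi, vii, viii

i. '202000002112' → no match
ii. '212000' → no match
iii. '02101202202' → no match
iv. '22200202' → match
v. '122200101002' → match
vi. '001220001002' → match
vii. '10101020' → match
viii. '1210' → match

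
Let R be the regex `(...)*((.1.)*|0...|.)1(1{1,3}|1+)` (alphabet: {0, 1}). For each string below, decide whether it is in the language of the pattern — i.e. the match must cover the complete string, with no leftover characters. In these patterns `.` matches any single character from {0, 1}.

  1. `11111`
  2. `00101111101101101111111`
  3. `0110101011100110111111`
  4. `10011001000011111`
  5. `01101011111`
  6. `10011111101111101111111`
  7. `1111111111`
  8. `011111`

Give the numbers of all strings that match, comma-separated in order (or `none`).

1 → match
2 → match
3 → match
4 → match
5 → match
6 → match
7 → match
8 → match

1, 2, 3, 4, 5, 6, 7, 8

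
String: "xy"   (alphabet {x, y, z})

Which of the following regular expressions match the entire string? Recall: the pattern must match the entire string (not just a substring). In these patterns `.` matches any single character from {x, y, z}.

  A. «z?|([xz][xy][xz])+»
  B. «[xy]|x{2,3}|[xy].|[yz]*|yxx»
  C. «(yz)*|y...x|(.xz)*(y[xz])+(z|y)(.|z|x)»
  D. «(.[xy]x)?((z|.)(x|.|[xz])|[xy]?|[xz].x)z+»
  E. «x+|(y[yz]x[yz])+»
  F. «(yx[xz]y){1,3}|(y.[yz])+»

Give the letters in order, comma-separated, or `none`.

A → no match
B → match
C → no match
D → no match — must end with "z"
E → no match
F → no match

B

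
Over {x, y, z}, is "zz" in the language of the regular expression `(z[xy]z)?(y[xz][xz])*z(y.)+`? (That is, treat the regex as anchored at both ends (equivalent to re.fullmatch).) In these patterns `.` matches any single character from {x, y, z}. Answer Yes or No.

No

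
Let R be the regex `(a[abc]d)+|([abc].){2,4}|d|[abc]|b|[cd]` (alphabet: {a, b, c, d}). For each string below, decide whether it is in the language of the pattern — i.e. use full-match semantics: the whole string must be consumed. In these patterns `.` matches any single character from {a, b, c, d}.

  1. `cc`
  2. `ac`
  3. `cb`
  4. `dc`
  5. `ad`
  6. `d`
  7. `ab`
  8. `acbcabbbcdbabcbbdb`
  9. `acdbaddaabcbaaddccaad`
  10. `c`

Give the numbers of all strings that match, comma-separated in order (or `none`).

6, 10

1 → no match
2 → no match
3 → no match
4 → no match
5 → no match
6 → match
7 → no match
8 → no match
9 → no match
10 → match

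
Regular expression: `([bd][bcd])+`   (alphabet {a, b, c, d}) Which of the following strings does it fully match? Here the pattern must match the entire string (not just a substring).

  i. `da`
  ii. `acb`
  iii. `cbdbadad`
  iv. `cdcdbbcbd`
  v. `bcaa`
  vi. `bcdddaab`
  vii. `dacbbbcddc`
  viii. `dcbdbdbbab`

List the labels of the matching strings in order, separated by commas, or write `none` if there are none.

i → no match
ii → no match
iii → no match
iv → no match
v → no match
vi → no match
vii → no match
viii → no match

none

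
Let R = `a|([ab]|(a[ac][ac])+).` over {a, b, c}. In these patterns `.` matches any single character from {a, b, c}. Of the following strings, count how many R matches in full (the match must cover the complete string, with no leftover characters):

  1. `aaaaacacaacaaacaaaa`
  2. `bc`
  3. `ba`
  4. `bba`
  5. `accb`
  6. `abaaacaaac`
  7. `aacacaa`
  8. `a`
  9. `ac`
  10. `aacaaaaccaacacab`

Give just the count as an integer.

1 → match
2. `bc` → match
3. `ba` → match
4. `bba` → no match
5. `accb` → match
6. `abaaacaaac` → no match
7. `aacacaa` → match
8. `a` → match
9. `ac` → match
10 → match
Total matched: 8

8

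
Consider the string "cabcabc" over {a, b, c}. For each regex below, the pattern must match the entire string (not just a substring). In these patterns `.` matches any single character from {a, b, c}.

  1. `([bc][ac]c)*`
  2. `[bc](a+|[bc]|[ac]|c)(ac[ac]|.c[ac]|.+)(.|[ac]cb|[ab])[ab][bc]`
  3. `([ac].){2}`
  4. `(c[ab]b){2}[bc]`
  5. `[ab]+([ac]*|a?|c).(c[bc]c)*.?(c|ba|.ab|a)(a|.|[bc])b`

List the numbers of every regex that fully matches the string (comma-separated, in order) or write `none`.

1 → no match
2 → match
3 → no match
4 → match
5 → no match — must end with "b"

2, 4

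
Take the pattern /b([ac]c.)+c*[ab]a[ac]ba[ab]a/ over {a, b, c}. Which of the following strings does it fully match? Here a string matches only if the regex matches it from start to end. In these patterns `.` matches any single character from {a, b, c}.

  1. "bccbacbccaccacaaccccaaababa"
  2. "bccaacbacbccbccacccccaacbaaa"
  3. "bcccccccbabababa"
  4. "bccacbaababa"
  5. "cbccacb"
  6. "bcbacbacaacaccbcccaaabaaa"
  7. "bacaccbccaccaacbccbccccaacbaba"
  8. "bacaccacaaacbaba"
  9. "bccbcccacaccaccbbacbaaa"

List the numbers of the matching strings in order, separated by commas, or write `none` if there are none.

1 → no match
2 → match
3 → no match
4 → match
5 → no match — must start with "b"
6 → no match
7 → match
8 → no match
9 → match

2, 4, 7, 9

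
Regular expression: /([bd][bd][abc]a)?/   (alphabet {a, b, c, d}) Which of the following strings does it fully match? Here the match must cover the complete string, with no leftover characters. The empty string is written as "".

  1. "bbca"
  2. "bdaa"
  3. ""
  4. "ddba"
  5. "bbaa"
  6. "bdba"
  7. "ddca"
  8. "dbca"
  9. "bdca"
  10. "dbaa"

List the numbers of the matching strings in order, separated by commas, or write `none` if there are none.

1 → match
2 → match
3 → match
4 → match
5 → match
6 → match
7 → match
8 → match
9 → match
10 → match

1, 2, 3, 4, 5, 6, 7, 8, 9, 10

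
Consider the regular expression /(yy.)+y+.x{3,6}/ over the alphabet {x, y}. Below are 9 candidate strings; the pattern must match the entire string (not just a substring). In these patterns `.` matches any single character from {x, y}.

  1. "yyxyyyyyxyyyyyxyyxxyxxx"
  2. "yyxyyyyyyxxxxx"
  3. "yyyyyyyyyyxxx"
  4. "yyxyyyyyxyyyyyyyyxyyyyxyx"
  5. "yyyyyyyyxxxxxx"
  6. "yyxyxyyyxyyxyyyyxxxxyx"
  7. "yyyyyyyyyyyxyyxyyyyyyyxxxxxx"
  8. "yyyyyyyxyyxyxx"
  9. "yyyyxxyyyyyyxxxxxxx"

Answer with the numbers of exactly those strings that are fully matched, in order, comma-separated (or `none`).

1 → no match
2 → match
3 → match
4 → no match
5 → match
6 → no match
7 → match
8 → no match
9 → no match

2, 3, 5, 7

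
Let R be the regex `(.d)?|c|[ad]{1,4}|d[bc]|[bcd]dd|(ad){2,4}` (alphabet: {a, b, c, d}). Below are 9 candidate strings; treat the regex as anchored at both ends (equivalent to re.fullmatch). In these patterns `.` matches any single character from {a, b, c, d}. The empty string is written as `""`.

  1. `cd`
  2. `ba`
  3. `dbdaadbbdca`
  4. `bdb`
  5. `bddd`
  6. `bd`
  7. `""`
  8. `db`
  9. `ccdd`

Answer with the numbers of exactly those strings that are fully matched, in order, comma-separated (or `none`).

1, 6, 7, 8

1 → match
2 → no match
3 → no match
4 → no match
5 → no match
6 → match
7 → match
8 → match
9 → no match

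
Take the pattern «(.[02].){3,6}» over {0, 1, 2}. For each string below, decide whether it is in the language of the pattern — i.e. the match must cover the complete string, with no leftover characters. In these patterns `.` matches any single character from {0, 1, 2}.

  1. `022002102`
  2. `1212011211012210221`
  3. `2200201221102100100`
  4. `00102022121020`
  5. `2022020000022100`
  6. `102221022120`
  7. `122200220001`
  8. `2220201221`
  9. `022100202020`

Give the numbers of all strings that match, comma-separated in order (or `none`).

1 → match
2 → no match
3 → no match
4 → no match
5 → no match
6 → match
7 → match
8 → no match
9 → match

1, 6, 7, 9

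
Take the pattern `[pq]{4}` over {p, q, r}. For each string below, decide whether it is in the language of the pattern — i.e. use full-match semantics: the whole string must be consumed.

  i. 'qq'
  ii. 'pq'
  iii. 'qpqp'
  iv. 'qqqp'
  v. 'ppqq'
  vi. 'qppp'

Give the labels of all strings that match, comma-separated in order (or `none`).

iii, iv, v, vi

i → no match
ii → no match
iii → match
iv → match
v → match
vi → match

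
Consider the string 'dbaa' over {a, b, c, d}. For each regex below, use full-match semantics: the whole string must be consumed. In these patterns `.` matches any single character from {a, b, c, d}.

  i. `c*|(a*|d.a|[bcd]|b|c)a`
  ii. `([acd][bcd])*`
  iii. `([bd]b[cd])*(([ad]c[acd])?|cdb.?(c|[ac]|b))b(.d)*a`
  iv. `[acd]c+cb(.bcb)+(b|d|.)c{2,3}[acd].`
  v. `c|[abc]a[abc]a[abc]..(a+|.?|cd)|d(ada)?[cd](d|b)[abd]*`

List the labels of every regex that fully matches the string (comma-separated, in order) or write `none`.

i

i → match
ii → no match
iii → no match
iv → no match
v → no match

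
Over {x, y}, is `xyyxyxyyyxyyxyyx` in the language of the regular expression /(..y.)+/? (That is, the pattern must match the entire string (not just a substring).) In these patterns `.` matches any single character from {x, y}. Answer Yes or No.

Yes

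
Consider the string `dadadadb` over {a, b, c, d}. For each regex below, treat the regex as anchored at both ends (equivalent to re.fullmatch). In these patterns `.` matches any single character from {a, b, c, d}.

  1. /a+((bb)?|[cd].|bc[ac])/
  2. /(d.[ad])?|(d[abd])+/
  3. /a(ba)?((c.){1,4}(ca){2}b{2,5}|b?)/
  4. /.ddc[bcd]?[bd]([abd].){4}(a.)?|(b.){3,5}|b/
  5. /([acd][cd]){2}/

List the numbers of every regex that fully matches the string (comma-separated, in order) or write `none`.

1 → no match — must start with `a`
2 → match
3 → no match — must start with `a`
4 → no match
5 → no match

2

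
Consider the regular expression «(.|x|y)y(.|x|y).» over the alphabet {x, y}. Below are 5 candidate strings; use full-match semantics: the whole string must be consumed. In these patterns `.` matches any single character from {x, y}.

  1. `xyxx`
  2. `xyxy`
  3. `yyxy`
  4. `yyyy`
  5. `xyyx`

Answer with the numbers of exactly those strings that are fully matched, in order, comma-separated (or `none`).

1 → match
2 → match
3 → match
4 → match
5 → match

1, 2, 3, 4, 5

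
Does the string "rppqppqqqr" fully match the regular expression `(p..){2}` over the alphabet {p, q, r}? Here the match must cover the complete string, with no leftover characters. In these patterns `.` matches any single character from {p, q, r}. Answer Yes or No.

Every match must start with "p", but "rppqppqqqr" does not.

No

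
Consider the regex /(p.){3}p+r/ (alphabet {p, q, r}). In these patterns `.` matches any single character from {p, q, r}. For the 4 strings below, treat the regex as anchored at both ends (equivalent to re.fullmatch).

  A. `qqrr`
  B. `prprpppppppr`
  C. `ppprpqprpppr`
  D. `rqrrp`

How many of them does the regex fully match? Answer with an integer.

A → no match — must start with `p`
B → match
C → no match
D → no match — must start with `p`
Total matched: 1

1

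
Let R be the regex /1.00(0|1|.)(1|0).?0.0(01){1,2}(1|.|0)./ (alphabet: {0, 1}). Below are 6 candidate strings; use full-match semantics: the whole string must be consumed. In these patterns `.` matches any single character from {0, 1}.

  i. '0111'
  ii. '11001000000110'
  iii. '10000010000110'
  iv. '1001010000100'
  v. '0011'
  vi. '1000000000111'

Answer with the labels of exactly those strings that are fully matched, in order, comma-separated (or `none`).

ii, iii, vi

i → no match — must start with '1'
ii → match
iii → match
iv → no match
v → no match — must start with '1'
vi → match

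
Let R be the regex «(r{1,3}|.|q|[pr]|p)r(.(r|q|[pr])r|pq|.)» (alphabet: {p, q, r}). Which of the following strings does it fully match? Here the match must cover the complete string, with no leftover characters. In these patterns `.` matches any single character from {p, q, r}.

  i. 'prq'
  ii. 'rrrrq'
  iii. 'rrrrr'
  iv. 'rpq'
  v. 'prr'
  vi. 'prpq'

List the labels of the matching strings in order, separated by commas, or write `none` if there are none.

i → match
ii → match
iii → match
iv → no match
v → match
vi → match

i, ii, iii, v, vi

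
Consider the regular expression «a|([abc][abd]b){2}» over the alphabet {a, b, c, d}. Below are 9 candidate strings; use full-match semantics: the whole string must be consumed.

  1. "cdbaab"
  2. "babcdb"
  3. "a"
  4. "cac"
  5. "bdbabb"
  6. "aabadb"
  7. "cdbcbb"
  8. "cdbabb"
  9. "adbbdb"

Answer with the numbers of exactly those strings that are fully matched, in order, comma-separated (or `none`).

1, 2, 3, 5, 6, 7, 8, 9

1 → match
2 → match
3 → match
4 → no match
5 → match
6 → match
7 → match
8 → match
9 → match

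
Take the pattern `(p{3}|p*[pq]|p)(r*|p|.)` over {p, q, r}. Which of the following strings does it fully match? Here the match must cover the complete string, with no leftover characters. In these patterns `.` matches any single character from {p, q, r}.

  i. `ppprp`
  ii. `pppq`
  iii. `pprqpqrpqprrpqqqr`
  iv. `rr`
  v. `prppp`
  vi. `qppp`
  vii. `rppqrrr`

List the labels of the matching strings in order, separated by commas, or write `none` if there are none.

ii

i → no match
ii → match
iii → no match
iv → no match
v → no match
vi → no match
vii → no match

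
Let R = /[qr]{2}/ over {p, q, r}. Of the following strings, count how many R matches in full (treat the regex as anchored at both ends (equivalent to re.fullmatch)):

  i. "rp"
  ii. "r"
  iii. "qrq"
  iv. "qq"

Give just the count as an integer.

1

i → no match
ii → no match
iii → no match
iv → match
Total matched: 1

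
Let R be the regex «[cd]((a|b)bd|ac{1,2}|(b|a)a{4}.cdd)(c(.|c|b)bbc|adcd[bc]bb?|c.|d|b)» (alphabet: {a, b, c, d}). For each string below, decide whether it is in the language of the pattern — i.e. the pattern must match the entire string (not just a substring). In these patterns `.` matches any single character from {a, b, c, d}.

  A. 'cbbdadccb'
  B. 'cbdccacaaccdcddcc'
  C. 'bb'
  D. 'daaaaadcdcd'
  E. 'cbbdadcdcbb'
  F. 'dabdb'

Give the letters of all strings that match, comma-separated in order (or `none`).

E, F

A. 'cbbdadccb' → no match
B → no match
C. 'bb' → no match
D. 'daaaaadcdcd' → no match
E. 'cbbdadcdcbb' → match
F. 'dabdb' → match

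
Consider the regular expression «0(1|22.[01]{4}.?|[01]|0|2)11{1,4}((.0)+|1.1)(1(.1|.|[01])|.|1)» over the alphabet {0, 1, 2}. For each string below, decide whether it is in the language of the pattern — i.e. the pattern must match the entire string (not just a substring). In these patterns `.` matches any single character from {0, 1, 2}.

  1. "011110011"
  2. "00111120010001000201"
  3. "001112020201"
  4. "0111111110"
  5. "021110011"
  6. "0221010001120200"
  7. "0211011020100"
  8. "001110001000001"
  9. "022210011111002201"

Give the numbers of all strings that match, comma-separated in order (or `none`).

1 → match
2 → no match
3 → match
4 → match
5 → match
6 → match
7 → no match
8 → match
9 → no match

1, 3, 4, 5, 6, 8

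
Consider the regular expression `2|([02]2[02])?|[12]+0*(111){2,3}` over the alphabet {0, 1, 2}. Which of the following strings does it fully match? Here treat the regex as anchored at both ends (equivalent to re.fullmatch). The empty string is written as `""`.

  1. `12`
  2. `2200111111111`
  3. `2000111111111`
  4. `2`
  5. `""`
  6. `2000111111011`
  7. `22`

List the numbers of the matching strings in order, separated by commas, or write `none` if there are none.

2, 3, 4, 5

1. `12` → no match
2 → match
3 → match
4. `2` → match
5. `""` → match
6 → no match
7. `22` → no match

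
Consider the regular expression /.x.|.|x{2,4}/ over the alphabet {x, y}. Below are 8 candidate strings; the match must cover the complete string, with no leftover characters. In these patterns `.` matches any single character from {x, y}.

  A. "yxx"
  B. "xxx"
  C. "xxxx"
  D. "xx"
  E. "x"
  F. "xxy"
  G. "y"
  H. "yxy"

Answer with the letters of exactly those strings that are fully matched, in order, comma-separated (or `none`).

A, B, C, D, E, F, G, H

A. "yxx" → match
B. "xxx" → match
C. "xxxx" → match
D. "xx" → match
E. "x" → match
F. "xxy" → match
G. "y" → match
H. "yxy" → match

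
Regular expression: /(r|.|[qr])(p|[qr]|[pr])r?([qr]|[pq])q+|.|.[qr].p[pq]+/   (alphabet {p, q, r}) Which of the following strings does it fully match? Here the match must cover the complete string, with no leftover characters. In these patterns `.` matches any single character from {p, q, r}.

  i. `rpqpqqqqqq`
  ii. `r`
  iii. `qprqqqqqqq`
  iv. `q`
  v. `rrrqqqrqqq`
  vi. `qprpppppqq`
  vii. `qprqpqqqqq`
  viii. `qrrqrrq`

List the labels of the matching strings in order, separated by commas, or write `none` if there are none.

ii, iii, iv

i → no match
ii → match
iii → match
iv → match
v → no match
vi → no match
vii → no match
viii → no match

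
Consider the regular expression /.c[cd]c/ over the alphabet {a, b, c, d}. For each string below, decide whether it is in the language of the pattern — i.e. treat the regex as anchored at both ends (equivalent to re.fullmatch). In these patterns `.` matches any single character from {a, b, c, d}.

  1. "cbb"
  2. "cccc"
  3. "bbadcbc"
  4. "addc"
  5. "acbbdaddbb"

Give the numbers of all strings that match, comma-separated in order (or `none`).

2

1 → no match — must end with "c"
2 → match
3 → no match
4 → no match
5 → no match — must end with "c"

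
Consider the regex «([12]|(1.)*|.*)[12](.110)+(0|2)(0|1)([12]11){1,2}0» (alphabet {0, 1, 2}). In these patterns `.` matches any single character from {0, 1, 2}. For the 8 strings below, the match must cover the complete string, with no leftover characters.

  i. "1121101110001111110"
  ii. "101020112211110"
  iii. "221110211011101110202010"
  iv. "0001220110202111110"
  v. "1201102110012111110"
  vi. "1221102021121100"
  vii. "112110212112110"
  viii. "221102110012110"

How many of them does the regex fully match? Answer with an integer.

i → match
ii → no match
iii → no match — must end with "110"
iv → match
v → match
vi → no match — must end with "110"
vii → match
viii → match
Total matched: 5

5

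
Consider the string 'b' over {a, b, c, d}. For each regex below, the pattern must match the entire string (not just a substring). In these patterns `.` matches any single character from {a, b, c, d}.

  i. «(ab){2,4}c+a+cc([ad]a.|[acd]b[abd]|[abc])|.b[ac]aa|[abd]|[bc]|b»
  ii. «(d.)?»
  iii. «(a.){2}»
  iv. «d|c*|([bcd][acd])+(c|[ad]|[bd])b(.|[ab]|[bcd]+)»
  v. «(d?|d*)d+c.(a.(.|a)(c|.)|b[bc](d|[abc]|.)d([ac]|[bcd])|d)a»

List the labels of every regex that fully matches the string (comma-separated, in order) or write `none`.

i → match
ii → no match
iii → no match — must start with 'a'
iv → no match
v → no match — must end with 'a'

i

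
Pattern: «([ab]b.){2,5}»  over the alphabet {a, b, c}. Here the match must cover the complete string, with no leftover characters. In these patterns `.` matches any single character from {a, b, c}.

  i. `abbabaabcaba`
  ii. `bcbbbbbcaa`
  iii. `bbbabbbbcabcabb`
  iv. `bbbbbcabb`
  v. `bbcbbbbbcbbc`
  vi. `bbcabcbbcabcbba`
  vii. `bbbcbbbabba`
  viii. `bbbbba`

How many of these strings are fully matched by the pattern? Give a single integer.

6

i → match
ii → no match
iii → match
iv → match
v → match
vi → match
vii → no match
viii → match
Total matched: 6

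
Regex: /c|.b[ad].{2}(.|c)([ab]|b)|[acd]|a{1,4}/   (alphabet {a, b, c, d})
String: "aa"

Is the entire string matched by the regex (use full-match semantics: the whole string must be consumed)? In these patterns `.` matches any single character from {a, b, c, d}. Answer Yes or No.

Yes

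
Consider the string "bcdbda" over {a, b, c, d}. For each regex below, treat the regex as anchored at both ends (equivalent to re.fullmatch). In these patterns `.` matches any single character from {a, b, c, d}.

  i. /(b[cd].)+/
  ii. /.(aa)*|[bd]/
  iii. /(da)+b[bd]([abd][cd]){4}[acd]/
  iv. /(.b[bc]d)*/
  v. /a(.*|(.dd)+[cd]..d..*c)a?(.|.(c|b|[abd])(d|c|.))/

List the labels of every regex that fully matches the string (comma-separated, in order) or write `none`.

i → match
ii → no match
iii → no match — must start with "da"
iv → no match
v → no match — must start with "a"

i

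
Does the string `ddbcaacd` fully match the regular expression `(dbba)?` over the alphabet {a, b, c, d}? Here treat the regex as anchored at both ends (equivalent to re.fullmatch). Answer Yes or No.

No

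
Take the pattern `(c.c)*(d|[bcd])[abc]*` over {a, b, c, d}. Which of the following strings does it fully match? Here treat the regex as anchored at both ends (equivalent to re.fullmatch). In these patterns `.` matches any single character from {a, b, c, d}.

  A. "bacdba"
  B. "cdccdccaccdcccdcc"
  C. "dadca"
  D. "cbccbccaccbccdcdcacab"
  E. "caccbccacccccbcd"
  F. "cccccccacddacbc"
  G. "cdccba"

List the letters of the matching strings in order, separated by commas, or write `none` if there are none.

D, E, G

A → no match
B → no match
C → no match
D → match
E → match
F → no match
G → match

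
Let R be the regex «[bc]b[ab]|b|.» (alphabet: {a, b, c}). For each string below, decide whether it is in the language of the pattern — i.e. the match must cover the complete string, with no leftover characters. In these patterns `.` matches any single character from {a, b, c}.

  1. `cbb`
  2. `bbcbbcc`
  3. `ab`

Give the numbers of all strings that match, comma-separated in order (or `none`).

1 → match
2 → no match
3 → no match

1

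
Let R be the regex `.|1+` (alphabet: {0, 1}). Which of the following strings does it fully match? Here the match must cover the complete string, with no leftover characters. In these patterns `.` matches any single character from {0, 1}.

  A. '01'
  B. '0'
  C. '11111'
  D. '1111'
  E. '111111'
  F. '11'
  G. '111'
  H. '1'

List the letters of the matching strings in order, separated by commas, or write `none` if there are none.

A → no match
B → match
C → match
D → match
E → match
F → match
G → match
H → match

B, C, D, E, F, G, H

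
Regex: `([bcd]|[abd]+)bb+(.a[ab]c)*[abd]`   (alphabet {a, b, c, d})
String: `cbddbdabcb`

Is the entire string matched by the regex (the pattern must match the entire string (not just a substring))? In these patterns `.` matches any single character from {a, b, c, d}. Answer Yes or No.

No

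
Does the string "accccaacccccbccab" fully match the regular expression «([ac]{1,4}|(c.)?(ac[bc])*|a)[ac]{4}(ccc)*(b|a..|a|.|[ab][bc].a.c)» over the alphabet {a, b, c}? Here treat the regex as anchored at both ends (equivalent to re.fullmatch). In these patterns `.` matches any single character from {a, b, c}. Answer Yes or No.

No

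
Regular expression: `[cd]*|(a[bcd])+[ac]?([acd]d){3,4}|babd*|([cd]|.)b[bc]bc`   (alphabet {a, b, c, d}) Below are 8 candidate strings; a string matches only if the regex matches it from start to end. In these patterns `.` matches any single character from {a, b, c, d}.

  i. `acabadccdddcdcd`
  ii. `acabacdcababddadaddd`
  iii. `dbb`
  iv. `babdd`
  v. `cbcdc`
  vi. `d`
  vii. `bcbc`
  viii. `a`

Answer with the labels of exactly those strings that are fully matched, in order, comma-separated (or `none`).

i → match
ii → no match
iii → no match
iv → match
v → no match
vi → match
vii → no match
viii → no match

i, iv, vi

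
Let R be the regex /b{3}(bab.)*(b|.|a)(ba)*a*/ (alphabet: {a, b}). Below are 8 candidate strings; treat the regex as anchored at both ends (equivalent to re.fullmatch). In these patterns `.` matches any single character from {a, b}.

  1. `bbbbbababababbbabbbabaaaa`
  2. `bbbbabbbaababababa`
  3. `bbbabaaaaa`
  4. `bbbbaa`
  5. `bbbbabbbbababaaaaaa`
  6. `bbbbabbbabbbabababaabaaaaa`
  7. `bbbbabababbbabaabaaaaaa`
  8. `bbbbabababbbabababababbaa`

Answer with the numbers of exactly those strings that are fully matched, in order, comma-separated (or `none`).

1 → no match
2 → no match
3 → match
4 → match
5 → match
6 → match
7 → match
8 → match

3, 4, 5, 6, 7, 8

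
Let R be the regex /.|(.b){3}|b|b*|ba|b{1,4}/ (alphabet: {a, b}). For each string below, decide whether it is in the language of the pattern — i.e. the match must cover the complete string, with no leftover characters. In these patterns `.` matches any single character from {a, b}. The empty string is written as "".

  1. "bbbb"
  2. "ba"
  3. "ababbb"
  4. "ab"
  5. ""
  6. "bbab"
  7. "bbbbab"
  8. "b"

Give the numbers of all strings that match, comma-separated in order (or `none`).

1 → match
2 → match
3 → match
4 → no match
5 → match
6 → no match
7 → match
8 → match

1, 2, 3, 5, 7, 8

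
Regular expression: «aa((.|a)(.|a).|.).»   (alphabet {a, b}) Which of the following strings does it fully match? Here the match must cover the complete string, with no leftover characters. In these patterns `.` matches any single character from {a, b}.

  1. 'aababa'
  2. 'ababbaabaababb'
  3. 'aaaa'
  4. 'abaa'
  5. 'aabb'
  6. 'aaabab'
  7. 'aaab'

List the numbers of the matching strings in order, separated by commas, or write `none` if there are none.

1 → match
2 → no match — must start with 'aa'
3 → match
4 → no match — must start with 'aa'
5 → match
6 → match
7 → match

1, 3, 5, 6, 7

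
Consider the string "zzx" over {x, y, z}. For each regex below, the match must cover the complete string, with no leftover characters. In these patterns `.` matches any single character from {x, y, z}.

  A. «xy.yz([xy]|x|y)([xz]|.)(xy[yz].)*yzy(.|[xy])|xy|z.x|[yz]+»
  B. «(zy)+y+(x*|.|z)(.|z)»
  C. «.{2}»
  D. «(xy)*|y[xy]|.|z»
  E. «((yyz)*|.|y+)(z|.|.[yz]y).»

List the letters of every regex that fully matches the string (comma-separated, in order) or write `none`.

A → match
B → no match — must start with "zy"
C → no match
D → no match
E → match

A, E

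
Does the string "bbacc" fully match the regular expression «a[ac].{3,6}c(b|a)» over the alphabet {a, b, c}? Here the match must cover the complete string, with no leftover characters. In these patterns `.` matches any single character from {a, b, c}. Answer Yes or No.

Every match must start with "a", but "bbacc" does not.

No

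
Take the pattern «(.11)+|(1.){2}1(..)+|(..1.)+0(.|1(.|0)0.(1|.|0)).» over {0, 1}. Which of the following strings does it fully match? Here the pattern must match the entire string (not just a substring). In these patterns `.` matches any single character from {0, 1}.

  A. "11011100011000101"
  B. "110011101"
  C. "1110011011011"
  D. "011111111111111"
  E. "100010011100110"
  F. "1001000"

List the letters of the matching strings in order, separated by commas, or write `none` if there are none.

A → no match
B → no match
C → no match
D → match
E → no match
F → no match

D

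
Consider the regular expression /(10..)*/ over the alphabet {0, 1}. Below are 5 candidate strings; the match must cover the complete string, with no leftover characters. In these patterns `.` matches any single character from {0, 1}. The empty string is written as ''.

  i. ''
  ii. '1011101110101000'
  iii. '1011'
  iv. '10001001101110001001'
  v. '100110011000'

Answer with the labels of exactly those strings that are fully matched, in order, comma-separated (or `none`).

i, ii, iii, iv, v

i. '' → match
ii → match
iii. '1011' → match
iv → match
v. '100110011000' → match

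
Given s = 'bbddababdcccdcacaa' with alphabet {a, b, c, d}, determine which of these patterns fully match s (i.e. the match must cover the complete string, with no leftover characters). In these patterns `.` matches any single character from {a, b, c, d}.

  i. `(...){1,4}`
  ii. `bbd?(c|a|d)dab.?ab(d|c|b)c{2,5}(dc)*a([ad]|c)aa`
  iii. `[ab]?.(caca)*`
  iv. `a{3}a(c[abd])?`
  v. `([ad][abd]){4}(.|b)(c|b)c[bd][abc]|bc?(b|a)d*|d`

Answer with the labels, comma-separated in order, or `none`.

i → no match
ii → match
iii → no match
iv → no match — must start with 'a'
v → no match

ii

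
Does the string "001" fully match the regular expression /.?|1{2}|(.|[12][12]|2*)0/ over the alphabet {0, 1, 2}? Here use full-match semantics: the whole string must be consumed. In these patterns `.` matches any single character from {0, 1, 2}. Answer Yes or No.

No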